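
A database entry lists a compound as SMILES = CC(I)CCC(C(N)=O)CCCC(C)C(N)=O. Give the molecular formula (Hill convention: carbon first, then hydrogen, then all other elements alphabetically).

C12H23IN2O2

Walk through each heavy atom and fill implicit hydrogens from standard valence (C 4, N 3, O 2, S 2, halogen 1):
  atom 1: C, bond orders sum to 1 (valence 4) → 3 H
  atom 2: C, bond orders sum to 3 (valence 4) → 1 H
  atom 3: I (halogen, monovalent) → 0 H
  atom 4: C, bond orders sum to 2 (valence 4) → 2 H
  atom 5: C, bond orders sum to 2 (valence 4) → 2 H
  atom 6: C, bond orders sum to 3 (valence 4) → 1 H
  atom 7: C, bond orders sum to 4 (valence 4) → 0 H
  atom 8: N, bond orders sum to 1 (valence 3) → 2 H
  atom 9: O, bond orders sum to 2 (valence 2) → 0 H
  atom 10: C, bond orders sum to 2 (valence 4) → 2 H
  atom 11: C, bond orders sum to 2 (valence 4) → 2 H
  atom 12: C, bond orders sum to 2 (valence 4) → 2 H
  atom 13: C, bond orders sum to 3 (valence 4) → 1 H
  atom 14: C, bond orders sum to 1 (valence 4) → 3 H
  atom 15: C, bond orders sum to 4 (valence 4) → 0 H
  atom 16: N, bond orders sum to 1 (valence 3) → 2 H
  atom 17: O, bond orders sum to 2 (valence 2) → 0 H
Totals → C:12, H:23, I:1, N:2, O:2.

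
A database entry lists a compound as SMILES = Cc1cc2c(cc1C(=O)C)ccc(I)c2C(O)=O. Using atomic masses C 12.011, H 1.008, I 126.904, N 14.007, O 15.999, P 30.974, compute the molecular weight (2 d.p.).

354.14 g/mol

First, the molecular formula is C14H11IO3 (counting implicit H from valence).
  C: 14 × 12.011 = 168.154
  H: 11 × 1.008 = 11.088
  I: 1 × 126.904 = 126.904
  O: 3 × 15.999 = 47.997
Sum: 14×12.011 + 11×1.008 + 1×126.904 + 3×15.999 = 354.143 → 354.14 g/mol.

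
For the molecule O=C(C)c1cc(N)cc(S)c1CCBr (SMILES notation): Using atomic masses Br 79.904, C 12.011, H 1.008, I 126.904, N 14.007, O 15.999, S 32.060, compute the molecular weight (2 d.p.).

274.18 g/mol

First, the molecular formula is C10H12BrNOS (counting implicit H from valence).
  Br: 1 × 79.904 = 79.904
  C: 10 × 12.011 = 120.110
  H: 12 × 1.008 = 12.096
  N: 1 × 14.007 = 14.007
  O: 1 × 15.999 = 15.999
  S: 1 × 32.060 = 32.060
Sum: 1×79.904 + 10×12.011 + 12×1.008 + 1×14.007 + 1×15.999 + 1×32.060 = 274.176 → 274.18 g/mol.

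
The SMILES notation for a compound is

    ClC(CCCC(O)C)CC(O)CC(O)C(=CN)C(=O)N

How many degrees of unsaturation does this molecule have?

2

Degree of unsaturation = (number of rings) + (number of π bonds).
Ring closures in the SMILES: 0.
π bonds: 2 double bonds (each 1 DoU) → 2 DoU from unsaturation.
Total DoU = 0 + 2 = 2.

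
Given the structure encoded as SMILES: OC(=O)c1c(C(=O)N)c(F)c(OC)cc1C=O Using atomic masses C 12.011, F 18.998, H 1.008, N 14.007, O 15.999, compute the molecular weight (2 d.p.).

First, the molecular formula is C10H8FNO5 (counting implicit H from valence).
  C: 10 × 12.011 = 120.110
  F: 1 × 18.998 = 18.998
  H: 8 × 1.008 = 8.064
  N: 1 × 14.007 = 14.007
  O: 5 × 15.999 = 79.995
Sum: 10×12.011 + 1×18.998 + 8×1.008 + 1×14.007 + 5×15.999 = 241.174 → 241.17 g/mol.

241.17 g/mol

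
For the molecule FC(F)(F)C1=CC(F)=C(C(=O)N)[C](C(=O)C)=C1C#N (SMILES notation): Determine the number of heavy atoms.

19

Every atom symbol written in the SMILES (organic subset) is one heavy atom; implicit H are not written.
Heavy atoms by element → C:11, F:4, N:2, O:2.
Total: 19.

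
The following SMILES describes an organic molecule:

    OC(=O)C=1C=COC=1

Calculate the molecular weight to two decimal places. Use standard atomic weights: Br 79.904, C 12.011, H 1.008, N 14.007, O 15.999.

112.08 g/mol

First, the molecular formula is C5H4O3 (counting implicit H from valence).
  C: 5 × 12.011 = 60.055
  H: 4 × 1.008 = 4.032
  O: 3 × 15.999 = 47.997
Sum: 5×12.011 + 4×1.008 + 3×15.999 = 112.084 → 112.08 g/mol.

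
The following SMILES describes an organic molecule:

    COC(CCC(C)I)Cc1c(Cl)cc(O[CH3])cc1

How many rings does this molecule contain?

In SMILES, each pair of matching ring-closure digits denotes one ring-closing bond; the number of such bonds equals the number of independent rings.
Ring-closure bonds here: 1.

1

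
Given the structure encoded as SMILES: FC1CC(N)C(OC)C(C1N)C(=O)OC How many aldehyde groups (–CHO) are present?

0

Scan the SMILES for the aldehyde motif — none present.
Groups that are present: 1 ester, 1 ether, 2 primary amine.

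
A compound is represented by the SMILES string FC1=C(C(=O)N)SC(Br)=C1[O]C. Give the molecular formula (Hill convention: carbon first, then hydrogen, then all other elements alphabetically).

Walk through each heavy atom and fill implicit hydrogens from standard valence (C 4, N 3, O 2, S 2, halogen 1):
  atom 1: F (halogen, monovalent) → 0 H
  atom 2: C, bond orders sum to 4 (valence 4) → 0 H
  atom 3: C, bond orders sum to 4 (valence 4) → 0 H
  atom 4: C, bond orders sum to 4 (valence 4) → 0 H
  atom 5: O, bond orders sum to 2 (valence 2) → 0 H
  atom 6: N, bond orders sum to 1 (valence 3) → 2 H
  atom 7: S, bond orders sum to 2 (valence 2) → 0 H
  atom 8: C, bond orders sum to 4 (valence 4) → 0 H
  atom 9: Br (halogen, monovalent) → 0 H
  atom 10: C, bond orders sum to 4 (valence 4) → 0 H
  atom 11: O with explicit H count 0
  atom 12: C, bond orders sum to 1 (valence 4) → 3 H
Totals → C:6, H:5, Br:1, F:1, N:1, O:2, S:1.

C6H5BrFNO2S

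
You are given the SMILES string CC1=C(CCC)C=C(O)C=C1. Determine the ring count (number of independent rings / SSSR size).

1

In SMILES, each pair of matching ring-closure digits denotes one ring-closing bond; the number of such bonds equals the number of independent rings.
Ring-closure bonds here: 1.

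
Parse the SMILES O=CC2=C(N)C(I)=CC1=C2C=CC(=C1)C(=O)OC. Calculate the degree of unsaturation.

9

Molecular formula: C13H10INO3.
DoU = (2C + 2 + N − H − X) / 2, where X is the halogen count and O/S are ignored.
    = (2·13 + 2 + 1 − 10 − 1) / 2 = 18 / 2 = 9.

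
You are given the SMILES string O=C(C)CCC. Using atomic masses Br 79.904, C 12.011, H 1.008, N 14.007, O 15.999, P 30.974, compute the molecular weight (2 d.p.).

86.13 g/mol

First, the molecular formula is C5H10O (counting implicit H from valence).
  C: 5 × 12.011 = 60.055
  H: 10 × 1.008 = 10.080
  O: 1 × 15.999 = 15.999
Sum: 5×12.011 + 10×1.008 + 1×15.999 = 86.134 → 86.13 g/mol.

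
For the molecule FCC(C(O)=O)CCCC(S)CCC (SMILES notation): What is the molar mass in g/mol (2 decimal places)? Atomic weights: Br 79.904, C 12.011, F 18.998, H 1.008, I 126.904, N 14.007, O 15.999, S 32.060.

222.32 g/mol

First, the molecular formula is C10H19FO2S (counting implicit H from valence).
  C: 10 × 12.011 = 120.110
  F: 1 × 18.998 = 18.998
  H: 19 × 1.008 = 19.152
  O: 2 × 15.999 = 31.998
  S: 1 × 32.060 = 32.060
Sum: 10×12.011 + 1×18.998 + 19×1.008 + 2×15.999 + 1×32.060 = 222.318 → 222.32 g/mol.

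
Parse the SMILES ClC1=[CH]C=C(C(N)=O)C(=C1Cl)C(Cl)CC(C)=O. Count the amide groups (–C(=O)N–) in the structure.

The amide motif appears at heavy-atom position 6 in the SMILES.
Other groups present: 1 ketone.
Amide count: 1.

1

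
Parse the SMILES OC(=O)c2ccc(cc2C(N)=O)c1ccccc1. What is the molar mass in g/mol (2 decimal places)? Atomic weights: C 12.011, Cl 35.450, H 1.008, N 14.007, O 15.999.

241.25 g/mol

First, the molecular formula is C14H11NO3 (counting implicit H from valence).
  C: 14 × 12.011 = 168.154
  H: 11 × 1.008 = 11.088
  N: 1 × 14.007 = 14.007
  O: 3 × 15.999 = 47.997
Sum: 14×12.011 + 11×1.008 + 1×14.007 + 3×15.999 = 241.246 → 241.25 g/mol.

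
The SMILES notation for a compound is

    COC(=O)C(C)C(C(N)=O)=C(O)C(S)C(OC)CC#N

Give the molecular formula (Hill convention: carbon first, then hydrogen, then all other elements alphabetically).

Walk through each heavy atom and fill implicit hydrogens from standard valence (C 4, N 3, O 2, S 2, halogen 1):
  atom 1: C, bond orders sum to 1 (valence 4) → 3 H
  atom 2: O, bond orders sum to 2 (valence 2) → 0 H
  atom 3: C, bond orders sum to 4 (valence 4) → 0 H
  atom 4: O, bond orders sum to 2 (valence 2) → 0 H
  atom 5: C, bond orders sum to 3 (valence 4) → 1 H
  atom 6: C, bond orders sum to 1 (valence 4) → 3 H
  atom 7: C, bond orders sum to 4 (valence 4) → 0 H
  atom 8: C, bond orders sum to 4 (valence 4) → 0 H
  atom 9: N, bond orders sum to 1 (valence 3) → 2 H
  atom 10: O, bond orders sum to 2 (valence 2) → 0 H
  atom 11: C, bond orders sum to 4 (valence 4) → 0 H
  atom 12: O, bond orders sum to 1 (valence 2) → 1 H
  atom 13: C, bond orders sum to 3 (valence 4) → 1 H
  atom 14: S, bond orders sum to 1 (valence 2) → 1 H
  atom 15: C, bond orders sum to 3 (valence 4) → 1 H
  atom 16: O, bond orders sum to 2 (valence 2) → 0 H
  atom 17: C, bond orders sum to 1 (valence 4) → 3 H
  atom 18: C, bond orders sum to 2 (valence 4) → 2 H
  atom 19: C, bond orders sum to 4 (valence 4) → 0 H
  atom 20: N, bond orders sum to 3 (valence 3) → 0 H
Totals → C:12, H:18, N:2, O:5, S:1.
In Hill order: C12H18N2O5S.

C12H18N2O5S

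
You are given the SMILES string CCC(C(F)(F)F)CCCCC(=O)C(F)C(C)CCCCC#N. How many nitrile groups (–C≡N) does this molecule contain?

1

The nitrile motif appears at heavy-atom position 22 in the SMILES.
Other groups present: 1 ketone.
Nitrile count: 1.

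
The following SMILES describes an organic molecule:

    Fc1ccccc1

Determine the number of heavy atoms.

7

Every atom symbol written in the SMILES (organic subset) is one heavy atom; implicit H are not written.
Heavy atoms by element → C:6, F:1.
Total: 7.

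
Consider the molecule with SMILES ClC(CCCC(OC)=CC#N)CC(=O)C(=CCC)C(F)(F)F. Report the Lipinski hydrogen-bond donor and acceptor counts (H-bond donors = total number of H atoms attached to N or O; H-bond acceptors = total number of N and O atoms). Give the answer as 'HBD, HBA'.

0, 3

Donors: find every N or O and count the H atoms it carries.
  atom 7 (O): bond orders sum to 2 → 0 H
  atom 11 (N): bond orders sum to 3 → 0 H
  atom 14 (O): bond orders sum to 2 → 0 H
Lipinski HBD = 0.
Acceptors: N atoms = 1, O atoms = 2 → HBA = 3.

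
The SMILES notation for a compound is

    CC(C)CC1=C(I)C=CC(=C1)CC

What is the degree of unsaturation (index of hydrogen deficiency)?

4

Degree of unsaturation = (number of rings) + (number of π bonds).
Ring closures in the SMILES: 1.
π bonds: 3 double bonds (each 1 DoU) → 3 DoU from unsaturation.
Total DoU = 1 + 3 = 4.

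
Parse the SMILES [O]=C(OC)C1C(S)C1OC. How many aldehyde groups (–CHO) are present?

Scan the SMILES for the aldehyde motif — none present.
Groups that are present: 1 ester, 1 ether, 1 thiol.

0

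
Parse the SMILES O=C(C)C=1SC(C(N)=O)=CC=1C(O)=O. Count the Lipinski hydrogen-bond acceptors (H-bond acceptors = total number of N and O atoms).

5

N atoms: 1; O atoms: 4.
Lipinski HBA = 1 + 4 = 5.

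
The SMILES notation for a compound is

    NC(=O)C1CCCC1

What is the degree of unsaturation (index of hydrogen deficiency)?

Molecular formula: C6H11NO.
DoU = (2C + 2 + N − H − X) / 2, where X is the halogen count and O/S are ignored.
    = (2·6 + 2 + 1 − 11 − 0) / 2 = 4 / 2 = 2.

2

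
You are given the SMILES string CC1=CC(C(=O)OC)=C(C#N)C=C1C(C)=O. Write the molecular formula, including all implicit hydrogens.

Walk through each heavy atom and fill implicit hydrogens from standard valence (C 4, N 3, O 2, S 2, halogen 1):
  atom 1: C, bond orders sum to 1 (valence 4) → 3 H
  atom 2: C, bond orders sum to 4 (valence 4) → 0 H
  atom 3: C, bond orders sum to 3 (valence 4) → 1 H
  atom 4: C, bond orders sum to 4 (valence 4) → 0 H
  atom 5: C, bond orders sum to 4 (valence 4) → 0 H
  atom 6: O, bond orders sum to 2 (valence 2) → 0 H
  atom 7: O, bond orders sum to 2 (valence 2) → 0 H
  atom 8: C, bond orders sum to 1 (valence 4) → 3 H
  atom 9: C, bond orders sum to 4 (valence 4) → 0 H
  atom 10: C, bond orders sum to 4 (valence 4) → 0 H
  atom 11: N, bond orders sum to 3 (valence 3) → 0 H
  atom 12: C, bond orders sum to 3 (valence 4) → 1 H
  atom 13: C, bond orders sum to 4 (valence 4) → 0 H
  atom 14: C, bond orders sum to 4 (valence 4) → 0 H
  atom 15: C, bond orders sum to 1 (valence 4) → 3 H
  atom 16: O, bond orders sum to 2 (valence 2) → 0 H
Totals → C:12, H:11, N:1, O:3.

C12H11NO3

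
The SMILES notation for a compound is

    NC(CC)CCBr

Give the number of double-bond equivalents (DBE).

Molecular formula: C5H12BrN.
DoU = (2C + 2 + N − H − X) / 2, where X is the halogen count and O/S are ignored.
    = (2·5 + 2 + 1 − 12 − 1) / 2 = 0 / 2 = 0.

0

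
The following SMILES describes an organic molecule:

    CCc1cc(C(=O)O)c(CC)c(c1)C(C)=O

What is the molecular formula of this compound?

C13H16O3

Walk through each heavy atom and fill implicit hydrogens from standard valence (C 4, N 3, O 2, S 2, halogen 1); for lowercase aromatic atoms, an aromatic c carries 1 H when it has two neighbours and 0 H with three, and aromatic n carries 0 H:
  atom 1: C, bond orders sum to 1 (valence 4) → 3 H
  atom 2: C, bond orders sum to 2 (valence 4) → 2 H
  atom 3: aromatic c, 3 neighbours → 0 H
  atom 4: aromatic c, 2 neighbours → 1 H
  atom 5: aromatic c, 3 neighbours → 0 H
  atom 6: C, bond orders sum to 4 (valence 4) → 0 H
  atom 7: O, bond orders sum to 2 (valence 2) → 0 H
  atom 8: O, bond orders sum to 1 (valence 2) → 1 H
  atom 9: aromatic c, 3 neighbours → 0 H
  atom 10: C, bond orders sum to 2 (valence 4) → 2 H
  atom 11: C, bond orders sum to 1 (valence 4) → 3 H
  atom 12: aromatic c, 3 neighbours → 0 H
  atom 13: aromatic c, 2 neighbours → 1 H
  atom 14: C, bond orders sum to 4 (valence 4) → 0 H
  atom 15: C, bond orders sum to 1 (valence 4) → 3 H
  atom 16: O, bond orders sum to 2 (valence 2) → 0 H
Totals → C:13, H:16, O:3.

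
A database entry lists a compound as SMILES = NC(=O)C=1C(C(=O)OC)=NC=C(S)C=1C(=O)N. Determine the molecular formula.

C9H9N3O4S

Walk through each heavy atom and fill implicit hydrogens from standard valence (C 4, N 3, O 2, S 2, halogen 1):
  atom 1: N, bond orders sum to 1 (valence 3) → 2 H
  atom 2: C, bond orders sum to 4 (valence 4) → 0 H
  atom 3: O, bond orders sum to 2 (valence 2) → 0 H
  atom 4: C, bond orders sum to 4 (valence 4) → 0 H
  atom 5: C, bond orders sum to 4 (valence 4) → 0 H
  atom 6: C, bond orders sum to 4 (valence 4) → 0 H
  atom 7: O, bond orders sum to 2 (valence 2) → 0 H
  atom 8: O, bond orders sum to 2 (valence 2) → 0 H
  atom 9: C, bond orders sum to 1 (valence 4) → 3 H
  atom 10: N, bond orders sum to 3 (valence 3) → 0 H
  atom 11: C, bond orders sum to 3 (valence 4) → 1 H
  atom 12: C, bond orders sum to 4 (valence 4) → 0 H
  atom 13: S, bond orders sum to 1 (valence 2) → 1 H
  atom 14: C, bond orders sum to 4 (valence 4) → 0 H
  atom 15: C, bond orders sum to 4 (valence 4) → 0 H
  atom 16: O, bond orders sum to 2 (valence 2) → 0 H
  atom 17: N, bond orders sum to 1 (valence 3) → 2 H
Totals → C:9, H:9, N:3, O:4, S:1.
In Hill order: C9H9N3O4S.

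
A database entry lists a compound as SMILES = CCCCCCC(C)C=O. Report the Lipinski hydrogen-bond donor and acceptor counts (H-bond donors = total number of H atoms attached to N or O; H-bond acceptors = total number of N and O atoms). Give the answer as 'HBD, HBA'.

0, 1

Donors: find every N or O and count the H atoms it carries.
  atom 10 (O): bond orders sum to 2 → 0 H
Lipinski HBD = 0.
Acceptors: N atoms = 0, O atoms = 1 → HBA = 1.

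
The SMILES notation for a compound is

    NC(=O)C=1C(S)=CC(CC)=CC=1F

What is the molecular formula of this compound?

C9H10FNOS

Walk through each heavy atom and fill implicit hydrogens from standard valence (C 4, N 3, O 2, S 2, halogen 1):
  atom 1: N, bond orders sum to 1 (valence 3) → 2 H
  atom 2: C, bond orders sum to 4 (valence 4) → 0 H
  atom 3: O, bond orders sum to 2 (valence 2) → 0 H
  atom 4: C, bond orders sum to 4 (valence 4) → 0 H
  atom 5: C, bond orders sum to 4 (valence 4) → 0 H
  atom 6: S, bond orders sum to 1 (valence 2) → 1 H
  atom 7: C, bond orders sum to 3 (valence 4) → 1 H
  atom 8: C, bond orders sum to 4 (valence 4) → 0 H
  atom 9: C, bond orders sum to 2 (valence 4) → 2 H
  atom 10: C, bond orders sum to 1 (valence 4) → 3 H
  atom 11: C, bond orders sum to 3 (valence 4) → 1 H
  atom 12: C, bond orders sum to 4 (valence 4) → 0 H
  atom 13: F (halogen, monovalent) → 0 H
Totals → C:9, H:10, F:1, N:1, O:1, S:1.
In Hill order: C9H10FNOS.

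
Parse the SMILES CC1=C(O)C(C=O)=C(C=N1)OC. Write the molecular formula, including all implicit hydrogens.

C8H9NO3

Walk through each heavy atom and fill implicit hydrogens from standard valence (C 4, N 3, O 2, S 2, halogen 1):
  atom 1: C, bond orders sum to 1 (valence 4) → 3 H
  atom 2: C, bond orders sum to 4 (valence 4) → 0 H
  atom 3: C, bond orders sum to 4 (valence 4) → 0 H
  atom 4: O, bond orders sum to 1 (valence 2) → 1 H
  atom 5: C, bond orders sum to 4 (valence 4) → 0 H
  atom 6: C, bond orders sum to 3 (valence 4) → 1 H
  atom 7: O, bond orders sum to 2 (valence 2) → 0 H
  atom 8: C, bond orders sum to 4 (valence 4) → 0 H
  atom 9: C, bond orders sum to 3 (valence 4) → 1 H
  atom 10: N, bond orders sum to 3 (valence 3) → 0 H
  atom 11: O, bond orders sum to 2 (valence 2) → 0 H
  atom 12: C, bond orders sum to 1 (valence 4) → 3 H
Totals → C:8, H:9, N:1, O:3.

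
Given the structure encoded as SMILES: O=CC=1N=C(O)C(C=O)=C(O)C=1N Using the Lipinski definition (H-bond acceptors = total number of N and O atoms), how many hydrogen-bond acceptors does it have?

N atoms: 2; O atoms: 4.
Lipinski HBA = 2 + 4 = 6.

6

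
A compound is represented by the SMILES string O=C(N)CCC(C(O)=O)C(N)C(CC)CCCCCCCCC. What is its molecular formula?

Walk through each heavy atom and fill implicit hydrogens from standard valence (C 4, N 3, O 2, S 2, halogen 1):
  atom 1: O, bond orders sum to 2 (valence 2) → 0 H
  atom 2: C, bond orders sum to 4 (valence 4) → 0 H
  atom 3: N, bond orders sum to 1 (valence 3) → 2 H
  atom 4: C, bond orders sum to 2 (valence 4) → 2 H
  atom 5: C, bond orders sum to 2 (valence 4) → 2 H
  atom 6: C, bond orders sum to 3 (valence 4) → 1 H
  atom 7: C, bond orders sum to 4 (valence 4) → 0 H
  atom 8: O, bond orders sum to 1 (valence 2) → 1 H
  atom 9: O, bond orders sum to 2 (valence 2) → 0 H
  atom 10: C, bond orders sum to 3 (valence 4) → 1 H
  atom 11: N, bond orders sum to 1 (valence 3) → 2 H
  atom 12: C, bond orders sum to 3 (valence 4) → 1 H
  atom 13: C, bond orders sum to 2 (valence 4) → 2 H
  atom 14: C, bond orders sum to 1 (valence 4) → 3 H
  atom 15: C, bond orders sum to 2 (valence 4) → 2 H
  atom 16: C, bond orders sum to 2 (valence 4) → 2 H
  atom 17: C, bond orders sum to 2 (valence 4) → 2 H
  atom 18: C, bond orders sum to 2 (valence 4) → 2 H
  atom 19: C, bond orders sum to 2 (valence 4) → 2 H
  atom 20: C, bond orders sum to 2 (valence 4) → 2 H
  atom 21: C, bond orders sum to 2 (valence 4) → 2 H
  atom 22: C, bond orders sum to 2 (valence 4) → 2 H
  atom 23: C, bond orders sum to 1 (valence 4) → 3 H
Totals → C:18, H:36, N:2, O:3.
In Hill order: C18H36N2O3.

C18H36N2O3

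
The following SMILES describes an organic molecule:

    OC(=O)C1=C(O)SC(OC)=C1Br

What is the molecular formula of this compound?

C6H5BrO4S

Walk through each heavy atom and fill implicit hydrogens from standard valence (C 4, N 3, O 2, S 2, halogen 1):
  atom 1: O, bond orders sum to 1 (valence 2) → 1 H
  atom 2: C, bond orders sum to 4 (valence 4) → 0 H
  atom 3: O, bond orders sum to 2 (valence 2) → 0 H
  atom 4: C, bond orders sum to 4 (valence 4) → 0 H
  atom 5: C, bond orders sum to 4 (valence 4) → 0 H
  atom 6: O, bond orders sum to 1 (valence 2) → 1 H
  atom 7: S, bond orders sum to 2 (valence 2) → 0 H
  atom 8: C, bond orders sum to 4 (valence 4) → 0 H
  atom 9: O, bond orders sum to 2 (valence 2) → 0 H
  atom 10: C, bond orders sum to 1 (valence 4) → 3 H
  atom 11: C, bond orders sum to 4 (valence 4) → 0 H
  atom 12: Br (halogen, monovalent) → 0 H
Totals → C:6, H:5, Br:1, O:4, S:1.
In Hill order: C6H5BrO4S.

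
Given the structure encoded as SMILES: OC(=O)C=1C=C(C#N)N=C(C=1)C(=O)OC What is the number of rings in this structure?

In SMILES, each pair of matching ring-closure digits denotes one ring-closing bond; the number of such bonds equals the number of independent rings.
Ring-closure bonds here: 1.

1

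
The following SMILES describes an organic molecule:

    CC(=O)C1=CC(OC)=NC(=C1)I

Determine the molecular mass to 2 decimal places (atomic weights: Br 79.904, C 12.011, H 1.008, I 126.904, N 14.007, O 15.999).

277.06 g/mol

First, the molecular formula is C8H8INO2 (counting implicit H from valence).
  C: 8 × 12.011 = 96.088
  H: 8 × 1.008 = 8.064
  I: 1 × 126.904 = 126.904
  N: 1 × 14.007 = 14.007
  O: 2 × 15.999 = 31.998
Sum: 8×12.011 + 8×1.008 + 1×126.904 + 1×14.007 + 2×15.999 = 277.061 → 277.06 g/mol.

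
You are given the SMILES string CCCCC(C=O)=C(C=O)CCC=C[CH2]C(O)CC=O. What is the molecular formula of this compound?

C16H24O4

Walk through each heavy atom and fill implicit hydrogens from standard valence (C 4, N 3, O 2, S 2, halogen 1):
  atom 1: C, bond orders sum to 1 (valence 4) → 3 H
  atom 2: C, bond orders sum to 2 (valence 4) → 2 H
  atom 3: C, bond orders sum to 2 (valence 4) → 2 H
  atom 4: C, bond orders sum to 2 (valence 4) → 2 H
  atom 5: C, bond orders sum to 4 (valence 4) → 0 H
  atom 6: C, bond orders sum to 3 (valence 4) → 1 H
  atom 7: O, bond orders sum to 2 (valence 2) → 0 H
  atom 8: C, bond orders sum to 4 (valence 4) → 0 H
  atom 9: C, bond orders sum to 3 (valence 4) → 1 H
  atom 10: O, bond orders sum to 2 (valence 2) → 0 H
  atom 11: C, bond orders sum to 2 (valence 4) → 2 H
  atom 12: C, bond orders sum to 2 (valence 4) → 2 H
  atom 13: C, bond orders sum to 3 (valence 4) → 1 H
  atom 14: C, bond orders sum to 3 (valence 4) → 1 H
  atom 15: C with explicit H count 2
  atom 16: C, bond orders sum to 3 (valence 4) → 1 H
  atom 17: O, bond orders sum to 1 (valence 2) → 1 H
  atom 18: C, bond orders sum to 2 (valence 4) → 2 H
  atom 19: C, bond orders sum to 3 (valence 4) → 1 H
  atom 20: O, bond orders sum to 2 (valence 2) → 0 H
Totals → C:16, H:24, O:4.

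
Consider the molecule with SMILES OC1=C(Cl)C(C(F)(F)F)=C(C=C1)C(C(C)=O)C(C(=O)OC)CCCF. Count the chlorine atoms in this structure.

1

Scan the SMILES for Cl atoms (remember two-letter symbols like Cl and Br are single atoms).
Chlorine count: 1.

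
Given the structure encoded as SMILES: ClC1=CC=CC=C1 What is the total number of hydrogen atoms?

5

Walk through each heavy atom and fill implicit hydrogens from standard valence (C 4, N 3, O 2, S 2, halogen 1):
  atom 1: Cl (halogen, monovalent) → 0 H
  atom 2: C, bond orders sum to 4 (valence 4) → 0 H
  atom 3: C, bond orders sum to 3 (valence 4) → 1 H
  atom 4: C, bond orders sum to 3 (valence 4) → 1 H
  atom 5: C, bond orders sum to 3 (valence 4) → 1 H
  atom 6: C, bond orders sum to 3 (valence 4) → 1 H
  atom 7: C, bond orders sum to 3 (valence 4) → 1 H
Total hydrogens: 5.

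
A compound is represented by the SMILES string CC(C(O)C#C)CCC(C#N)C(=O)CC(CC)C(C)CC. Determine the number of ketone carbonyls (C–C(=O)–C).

The ketone motif appears at heavy-atom position 12 in the SMILES.
Other groups present: 1 alkyne, 1 hydroxyl, 1 nitrile.
Ketone count: 1.

1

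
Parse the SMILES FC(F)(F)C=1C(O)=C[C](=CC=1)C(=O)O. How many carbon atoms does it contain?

8

Count every carbon token in the SMILES (each C, including those in ring-closure positions and inside branches).
Carbon count: 8.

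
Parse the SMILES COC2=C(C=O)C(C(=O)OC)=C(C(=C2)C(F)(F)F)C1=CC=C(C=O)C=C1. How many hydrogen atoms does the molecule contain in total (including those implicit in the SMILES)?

13

Walk through each heavy atom and fill implicit hydrogens from standard valence (C 4, N 3, O 2, S 2, halogen 1):
  atom 1: C, bond orders sum to 1 (valence 4) → 3 H
  atom 2: O, bond orders sum to 2 (valence 2) → 0 H
  atom 3: C, bond orders sum to 4 (valence 4) → 0 H
  atom 4: C, bond orders sum to 4 (valence 4) → 0 H
  atom 5: C, bond orders sum to 3 (valence 4) → 1 H
  atom 6: O, bond orders sum to 2 (valence 2) → 0 H
  atom 7: C, bond orders sum to 4 (valence 4) → 0 H
  atom 8: C, bond orders sum to 4 (valence 4) → 0 H
  atom 9: O, bond orders sum to 2 (valence 2) → 0 H
  atom 10: O, bond orders sum to 2 (valence 2) → 0 H
  atom 11: C, bond orders sum to 1 (valence 4) → 3 H
  atom 12: C, bond orders sum to 4 (valence 4) → 0 H
  atom 13: C, bond orders sum to 4 (valence 4) → 0 H
  atom 14: C, bond orders sum to 3 (valence 4) → 1 H
  atom 15: C, bond orders sum to 4 (valence 4) → 0 H
  atom 16: F (halogen, monovalent) → 0 H
  atom 17: F (halogen, monovalent) → 0 H
  atom 18: F (halogen, monovalent) → 0 H
  atom 19: C, bond orders sum to 4 (valence 4) → 0 H
  atom 20: C, bond orders sum to 3 (valence 4) → 1 H
  atom 21: C, bond orders sum to 3 (valence 4) → 1 H
  atom 22: C, bond orders sum to 4 (valence 4) → 0 H
  atom 23: C, bond orders sum to 3 (valence 4) → 1 H
  atom 24: O, bond orders sum to 2 (valence 2) → 0 H
  atom 25: C, bond orders sum to 3 (valence 4) → 1 H
  atom 26: C, bond orders sum to 3 (valence 4) → 1 H
Total hydrogens: 13.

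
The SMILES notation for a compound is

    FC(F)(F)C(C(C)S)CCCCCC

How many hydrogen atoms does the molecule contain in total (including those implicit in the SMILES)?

19

Walk through each heavy atom and fill implicit hydrogens from standard valence (C 4, N 3, O 2, S 2, halogen 1):
  atom 1: F (halogen, monovalent) → 0 H
  atom 2: C, bond orders sum to 4 (valence 4) → 0 H
  atom 3: F (halogen, monovalent) → 0 H
  atom 4: F (halogen, monovalent) → 0 H
  atom 5: C, bond orders sum to 3 (valence 4) → 1 H
  atom 6: C, bond orders sum to 3 (valence 4) → 1 H
  atom 7: C, bond orders sum to 1 (valence 4) → 3 H
  atom 8: S, bond orders sum to 1 (valence 2) → 1 H
  atom 9: C, bond orders sum to 2 (valence 4) → 2 H
  atom 10: C, bond orders sum to 2 (valence 4) → 2 H
  atom 11: C, bond orders sum to 2 (valence 4) → 2 H
  atom 12: C, bond orders sum to 2 (valence 4) → 2 H
  atom 13: C, bond orders sum to 2 (valence 4) → 2 H
  atom 14: C, bond orders sum to 1 (valence 4) → 3 H
Total hydrogens: 19.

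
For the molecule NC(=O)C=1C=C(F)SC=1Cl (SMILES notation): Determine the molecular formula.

Walk through each heavy atom and fill implicit hydrogens from standard valence (C 4, N 3, O 2, S 2, halogen 1):
  atom 1: N, bond orders sum to 1 (valence 3) → 2 H
  atom 2: C, bond orders sum to 4 (valence 4) → 0 H
  atom 3: O, bond orders sum to 2 (valence 2) → 0 H
  atom 4: C, bond orders sum to 4 (valence 4) → 0 H
  atom 5: C, bond orders sum to 3 (valence 4) → 1 H
  atom 6: C, bond orders sum to 4 (valence 4) → 0 H
  atom 7: F (halogen, monovalent) → 0 H
  atom 8: S, bond orders sum to 2 (valence 2) → 0 H
  atom 9: C, bond orders sum to 4 (valence 4) → 0 H
  atom 10: Cl (halogen, monovalent) → 0 H
Totals → C:5, H:3, Cl:1, F:1, N:1, O:1, S:1.

C5H3ClFNOS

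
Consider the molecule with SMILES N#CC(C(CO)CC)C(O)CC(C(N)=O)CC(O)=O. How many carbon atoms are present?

Count every carbon token in the SMILES (each C, including those in ring-closure positions and inside branches).
Carbon count: 12.

12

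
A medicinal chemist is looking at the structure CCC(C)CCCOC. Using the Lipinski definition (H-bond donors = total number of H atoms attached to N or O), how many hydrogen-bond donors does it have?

Donors: find every N or O and count the H atoms it carries.
  atom 8 (O): bond orders sum to 2 → 0 H
Lipinski HBD = 0.

0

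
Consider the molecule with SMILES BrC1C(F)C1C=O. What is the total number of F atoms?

Scan the SMILES for F atoms (remember two-letter symbols like Cl and Br are single atoms).
Fluorine count: 1.

1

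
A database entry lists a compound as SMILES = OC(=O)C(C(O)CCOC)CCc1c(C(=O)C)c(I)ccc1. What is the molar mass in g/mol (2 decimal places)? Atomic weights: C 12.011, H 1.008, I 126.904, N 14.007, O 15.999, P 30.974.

420.24 g/mol

First, the molecular formula is C16H21IO5 (counting implicit H from valence).
  C: 16 × 12.011 = 192.176
  H: 21 × 1.008 = 21.168
  I: 1 × 126.904 = 126.904
  O: 5 × 15.999 = 79.995
Sum: 16×12.011 + 21×1.008 + 1×126.904 + 5×15.999 = 420.243 → 420.24 g/mol.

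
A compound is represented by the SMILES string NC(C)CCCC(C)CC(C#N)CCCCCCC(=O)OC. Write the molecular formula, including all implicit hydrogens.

Walk through each heavy atom and fill implicit hydrogens from standard valence (C 4, N 3, O 2, S 2, halogen 1):
  atom 1: N, bond orders sum to 1 (valence 3) → 2 H
  atom 2: C, bond orders sum to 3 (valence 4) → 1 H
  atom 3: C, bond orders sum to 1 (valence 4) → 3 H
  atom 4: C, bond orders sum to 2 (valence 4) → 2 H
  atom 5: C, bond orders sum to 2 (valence 4) → 2 H
  atom 6: C, bond orders sum to 2 (valence 4) → 2 H
  atom 7: C, bond orders sum to 3 (valence 4) → 1 H
  atom 8: C, bond orders sum to 1 (valence 4) → 3 H
  atom 9: C, bond orders sum to 2 (valence 4) → 2 H
  atom 10: C, bond orders sum to 3 (valence 4) → 1 H
  atom 11: C, bond orders sum to 4 (valence 4) → 0 H
  atom 12: N, bond orders sum to 3 (valence 3) → 0 H
  atom 13: C, bond orders sum to 2 (valence 4) → 2 H
  atom 14: C, bond orders sum to 2 (valence 4) → 2 H
  atom 15: C, bond orders sum to 2 (valence 4) → 2 H
  atom 16: C, bond orders sum to 2 (valence 4) → 2 H
  atom 17: C, bond orders sum to 2 (valence 4) → 2 H
  atom 18: C, bond orders sum to 2 (valence 4) → 2 H
  atom 19: C, bond orders sum to 4 (valence 4) → 0 H
  atom 20: O, bond orders sum to 2 (valence 2) → 0 H
  atom 21: O, bond orders sum to 2 (valence 2) → 0 H
  atom 22: C, bond orders sum to 1 (valence 4) → 3 H
Totals → C:18, H:34, N:2, O:2.

C18H34N2O2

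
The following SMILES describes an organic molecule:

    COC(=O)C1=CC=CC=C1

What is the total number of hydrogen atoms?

Walk through each heavy atom and fill implicit hydrogens from standard valence (C 4, N 3, O 2, S 2, halogen 1):
  atom 1: C, bond orders sum to 1 (valence 4) → 3 H
  atom 2: O, bond orders sum to 2 (valence 2) → 0 H
  atom 3: C, bond orders sum to 4 (valence 4) → 0 H
  atom 4: O, bond orders sum to 2 (valence 2) → 0 H
  atom 5: C, bond orders sum to 4 (valence 4) → 0 H
  atom 6: C, bond orders sum to 3 (valence 4) → 1 H
  atom 7: C, bond orders sum to 3 (valence 4) → 1 H
  atom 8: C, bond orders sum to 3 (valence 4) → 1 H
  atom 9: C, bond orders sum to 3 (valence 4) → 1 H
  atom 10: C, bond orders sum to 3 (valence 4) → 1 H
Total hydrogens: 8.

8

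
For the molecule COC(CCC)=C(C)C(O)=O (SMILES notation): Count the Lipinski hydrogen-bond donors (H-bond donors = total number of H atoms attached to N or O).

1

Donors: find every N or O and count the H atoms it carries.
  atom 2 (O): bond orders sum to 2 → 0 H
  atom 10 (O): bond orders sum to 1 → 1 H
  atom 11 (O): bond orders sum to 2 → 0 H
Lipinski HBD = 1.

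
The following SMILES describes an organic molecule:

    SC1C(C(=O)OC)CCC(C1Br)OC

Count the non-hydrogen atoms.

14

Every atom symbol written in the SMILES (organic subset) is one heavy atom; implicit H are not written.
Heavy atoms by element → Br:1, C:9, O:3, S:1.
Total: 14.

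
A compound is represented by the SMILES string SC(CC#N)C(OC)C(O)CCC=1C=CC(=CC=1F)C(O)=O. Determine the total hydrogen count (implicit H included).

18

Walk through each heavy atom and fill implicit hydrogens from standard valence (C 4, N 3, O 2, S 2, halogen 1):
  atom 1: S, bond orders sum to 1 (valence 2) → 1 H
  atom 2: C, bond orders sum to 3 (valence 4) → 1 H
  atom 3: C, bond orders sum to 2 (valence 4) → 2 H
  atom 4: C, bond orders sum to 4 (valence 4) → 0 H
  atom 5: N, bond orders sum to 3 (valence 3) → 0 H
  atom 6: C, bond orders sum to 3 (valence 4) → 1 H
  atom 7: O, bond orders sum to 2 (valence 2) → 0 H
  atom 8: C, bond orders sum to 1 (valence 4) → 3 H
  atom 9: C, bond orders sum to 3 (valence 4) → 1 H
  atom 10: O, bond orders sum to 1 (valence 2) → 1 H
  atom 11: C, bond orders sum to 2 (valence 4) → 2 H
  atom 12: C, bond orders sum to 2 (valence 4) → 2 H
  atom 13: C, bond orders sum to 4 (valence 4) → 0 H
  atom 14: C, bond orders sum to 3 (valence 4) → 1 H
  atom 15: C, bond orders sum to 3 (valence 4) → 1 H
  atom 16: C, bond orders sum to 4 (valence 4) → 0 H
  atom 17: C, bond orders sum to 3 (valence 4) → 1 H
  atom 18: C, bond orders sum to 4 (valence 4) → 0 H
  atom 19: F (halogen, monovalent) → 0 H
  atom 20: C, bond orders sum to 4 (valence 4) → 0 H
  atom 21: O, bond orders sum to 1 (valence 2) → 1 H
  atom 22: O, bond orders sum to 2 (valence 2) → 0 H
Total hydrogens: 18.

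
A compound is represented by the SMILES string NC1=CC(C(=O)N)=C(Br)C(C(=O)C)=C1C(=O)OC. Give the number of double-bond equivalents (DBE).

Molecular formula: C11H11BrN2O4.
DoU = (2C + 2 + N − H − X) / 2, where X is the halogen count and O/S are ignored.
    = (2·11 + 2 + 2 − 11 − 1) / 2 = 14 / 2 = 7.

7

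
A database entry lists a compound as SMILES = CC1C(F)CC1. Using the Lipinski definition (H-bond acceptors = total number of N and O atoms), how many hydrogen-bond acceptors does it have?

0

N atoms: 0; O atoms: 0.
Lipinski HBA = 0 + 0 = 0.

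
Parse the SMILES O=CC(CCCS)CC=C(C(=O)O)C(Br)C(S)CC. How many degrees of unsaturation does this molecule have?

3

Degree of unsaturation = (number of rings) + (number of π bonds).
Ring closures in the SMILES: 0.
π bonds: 3 double bonds (each 1 DoU) → 3 DoU from unsaturation.
Total DoU = 0 + 3 = 3.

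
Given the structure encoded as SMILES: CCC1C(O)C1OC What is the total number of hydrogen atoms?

12

Walk through each heavy atom and fill implicit hydrogens from standard valence (C 4, N 3, O 2, S 2, halogen 1):
  atom 1: C, bond orders sum to 1 (valence 4) → 3 H
  atom 2: C, bond orders sum to 2 (valence 4) → 2 H
  atom 3: C, bond orders sum to 3 (valence 4) → 1 H
  atom 4: C, bond orders sum to 3 (valence 4) → 1 H
  atom 5: O, bond orders sum to 1 (valence 2) → 1 H
  atom 6: C, bond orders sum to 3 (valence 4) → 1 H
  atom 7: O, bond orders sum to 2 (valence 2) → 0 H
  atom 8: C, bond orders sum to 1 (valence 4) → 3 H
Total hydrogens: 12.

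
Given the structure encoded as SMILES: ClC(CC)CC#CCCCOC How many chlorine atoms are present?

Scan the SMILES for Cl atoms (remember two-letter symbols like Cl and Br are single atoms).
Chlorine count: 1.

1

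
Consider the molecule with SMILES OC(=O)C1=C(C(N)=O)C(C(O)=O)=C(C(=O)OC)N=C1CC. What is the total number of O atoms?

7

Scan the SMILES for O atoms (remember two-letter symbols like Cl and Br are single atoms).
Oxygen count: 7.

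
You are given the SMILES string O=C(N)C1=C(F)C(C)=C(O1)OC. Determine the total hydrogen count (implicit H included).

Walk through each heavy atom and fill implicit hydrogens from standard valence (C 4, N 3, O 2, S 2, halogen 1):
  atom 1: O, bond orders sum to 2 (valence 2) → 0 H
  atom 2: C, bond orders sum to 4 (valence 4) → 0 H
  atom 3: N, bond orders sum to 1 (valence 3) → 2 H
  atom 4: C, bond orders sum to 4 (valence 4) → 0 H
  atom 5: C, bond orders sum to 4 (valence 4) → 0 H
  atom 6: F (halogen, monovalent) → 0 H
  atom 7: C, bond orders sum to 4 (valence 4) → 0 H
  atom 8: C, bond orders sum to 1 (valence 4) → 3 H
  atom 9: C, bond orders sum to 4 (valence 4) → 0 H
  atom 10: O, bond orders sum to 2 (valence 2) → 0 H
  atom 11: O, bond orders sum to 2 (valence 2) → 0 H
  atom 12: C, bond orders sum to 1 (valence 4) → 3 H
Total hydrogens: 8.

8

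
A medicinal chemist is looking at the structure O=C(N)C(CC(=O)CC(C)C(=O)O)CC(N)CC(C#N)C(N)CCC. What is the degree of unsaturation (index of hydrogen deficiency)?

5

Degree of unsaturation = (number of rings) + (number of π bonds).
Ring closures in the SMILES: 0.
π bonds: 3 double bonds (each 1 DoU), 1 triple bond (each 2 DoU) → 5 DoU from unsaturation.
Total DoU = 0 + 5 = 5.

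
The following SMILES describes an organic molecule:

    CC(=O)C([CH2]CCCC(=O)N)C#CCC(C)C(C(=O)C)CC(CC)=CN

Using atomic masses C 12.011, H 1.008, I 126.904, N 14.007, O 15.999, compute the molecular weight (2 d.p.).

362.51 g/mol

First, the molecular formula is C21H34N2O3 (counting implicit H from valence).
  C: 21 × 12.011 = 252.231
  H: 34 × 1.008 = 34.272
  N: 2 × 14.007 = 28.014
  O: 3 × 15.999 = 47.997
Sum: 21×12.011 + 34×1.008 + 2×14.007 + 3×15.999 = 362.514 → 362.51 g/mol.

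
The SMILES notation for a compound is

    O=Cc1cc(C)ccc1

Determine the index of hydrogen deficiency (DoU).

Molecular formula: C8H8O.
DoU = (2C + 2 + N − H − X) / 2, where X is the halogen count and O/S are ignored.
    = (2·8 + 2 + 0 − 8 − 0) / 2 = 10 / 2 = 5.

5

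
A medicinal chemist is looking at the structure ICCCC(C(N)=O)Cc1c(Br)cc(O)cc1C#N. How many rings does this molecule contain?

1

In SMILES, each pair of matching ring-closure digits denotes one ring-closing bond; the number of such bonds equals the number of independent rings.
Ring-closure bonds here: 1.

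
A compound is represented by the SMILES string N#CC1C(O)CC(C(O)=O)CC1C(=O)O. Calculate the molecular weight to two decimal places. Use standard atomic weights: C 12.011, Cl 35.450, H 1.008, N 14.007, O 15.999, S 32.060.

First, the molecular formula is C9H11NO5 (counting implicit H from valence).
  C: 9 × 12.011 = 108.099
  H: 11 × 1.008 = 11.088
  N: 1 × 14.007 = 14.007
  O: 5 × 15.999 = 79.995
Sum: 9×12.011 + 11×1.008 + 1×14.007 + 5×15.999 = 213.189 → 213.19 g/mol.

213.19 g/mol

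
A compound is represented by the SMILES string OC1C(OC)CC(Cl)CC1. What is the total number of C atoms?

Count every carbon token in the SMILES (each C, including those in ring-closure positions and inside branches).
Carbon count: 7.

7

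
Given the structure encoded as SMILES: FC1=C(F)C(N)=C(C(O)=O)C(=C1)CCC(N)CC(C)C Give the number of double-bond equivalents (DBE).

5

Degree of unsaturation = (number of rings) + (number of π bonds).
Ring closures in the SMILES: 1.
π bonds: 4 double bonds (each 1 DoU) → 4 DoU from unsaturation.
Total DoU = 1 + 4 = 5.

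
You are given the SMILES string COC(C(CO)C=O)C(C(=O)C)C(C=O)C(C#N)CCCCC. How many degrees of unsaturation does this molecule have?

Molecular formula: C17H27NO5.
DoU = (2C + 2 + N − H − X) / 2, where X is the halogen count and O/S are ignored.
    = (2·17 + 2 + 1 − 27 − 0) / 2 = 10 / 2 = 5.

5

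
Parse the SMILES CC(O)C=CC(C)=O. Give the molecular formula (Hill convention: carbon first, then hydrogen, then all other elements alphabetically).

C6H10O2

Walk through each heavy atom and fill implicit hydrogens from standard valence (C 4, N 3, O 2, S 2, halogen 1):
  atom 1: C, bond orders sum to 1 (valence 4) → 3 H
  atom 2: C, bond orders sum to 3 (valence 4) → 1 H
  atom 3: O, bond orders sum to 1 (valence 2) → 1 H
  atom 4: C, bond orders sum to 3 (valence 4) → 1 H
  atom 5: C, bond orders sum to 3 (valence 4) → 1 H
  atom 6: C, bond orders sum to 4 (valence 4) → 0 H
  atom 7: C, bond orders sum to 1 (valence 4) → 3 H
  atom 8: O, bond orders sum to 2 (valence 2) → 0 H
Totals → C:6, H:10, O:2.
In Hill order: C6H10O2.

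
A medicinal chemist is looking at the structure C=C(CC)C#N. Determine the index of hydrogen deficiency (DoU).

3

Degree of unsaturation = (number of rings) + (number of π bonds).
Ring closures in the SMILES: 0.
π bonds: 1 double bond (each 1 DoU), 1 triple bond (each 2 DoU) → 3 DoU from unsaturation.
Total DoU = 0 + 3 = 3.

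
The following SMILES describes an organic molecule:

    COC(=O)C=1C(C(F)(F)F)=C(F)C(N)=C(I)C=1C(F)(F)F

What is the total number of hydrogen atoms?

Walk through each heavy atom and fill implicit hydrogens from standard valence (C 4, N 3, O 2, S 2, halogen 1):
  atom 1: C, bond orders sum to 1 (valence 4) → 3 H
  atom 2: O, bond orders sum to 2 (valence 2) → 0 H
  atom 3: C, bond orders sum to 4 (valence 4) → 0 H
  atom 4: O, bond orders sum to 2 (valence 2) → 0 H
  atom 5: C, bond orders sum to 4 (valence 4) → 0 H
  atom 6: C, bond orders sum to 4 (valence 4) → 0 H
  atom 7: C, bond orders sum to 4 (valence 4) → 0 H
  atom 8: F (halogen, monovalent) → 0 H
  atom 9: F (halogen, monovalent) → 0 H
  atom 10: F (halogen, monovalent) → 0 H
  atom 11: C, bond orders sum to 4 (valence 4) → 0 H
  atom 12: F (halogen, monovalent) → 0 H
  atom 13: C, bond orders sum to 4 (valence 4) → 0 H
  atom 14: N, bond orders sum to 1 (valence 3) → 2 H
  atom 15: C, bond orders sum to 4 (valence 4) → 0 H
  atom 16: I (halogen, monovalent) → 0 H
  atom 17: C, bond orders sum to 4 (valence 4) → 0 H
  atom 18: C, bond orders sum to 4 (valence 4) → 0 H
  atom 19: F (halogen, monovalent) → 0 H
  atom 20: F (halogen, monovalent) → 0 H
  atom 21: F (halogen, monovalent) → 0 H
Total hydrogens: 5.

5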